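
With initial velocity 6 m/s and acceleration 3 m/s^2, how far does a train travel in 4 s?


Given: v0 = 6 m/s, a = 3 m/s^2, t = 4 s
Using s = v0*t + (1/2)*a*t^2
s = 6*4 + (1/2)*3*4^2
s = 24 + (1/2)*48
s = 24 + 24
s = 48

48 m


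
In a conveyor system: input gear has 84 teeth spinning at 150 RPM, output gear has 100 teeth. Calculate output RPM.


Given: N1 = 84 teeth, w1 = 150 RPM, N2 = 100 teeth
Using N1*w1 = N2*w2
w2 = N1*w1 / N2
w2 = 84*150 / 100
w2 = 12600 / 100
w2 = 126 RPM

126 RPM


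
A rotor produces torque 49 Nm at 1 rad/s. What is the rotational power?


Given: tau = 49 Nm, omega = 1 rad/s
Using P = tau * omega
P = 49 * 1
P = 49 W

49 W


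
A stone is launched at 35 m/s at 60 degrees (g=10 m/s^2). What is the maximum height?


Given: v0 = 35 m/s, theta = 60 deg, g = 10 m/s^2
sin^2(60) = 3/4
Using H = v0^2 * sin^2(theta) / (2*g)
H = 35^2 * 3/4 / (2*10)
H = 1225 * 3/4 / 20
H = 3675/4 / 20
H = 735/16 m

735/16 m


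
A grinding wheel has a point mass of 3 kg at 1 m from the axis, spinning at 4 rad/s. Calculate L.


Given: m = 3 kg, r = 1 m, omega = 4 rad/s
For a point mass: I = m*r^2
I = 3*1^2 = 3*1 = 3
L = I*omega = 3*4
L = 12 kg*m^2/s

12 kg*m^2/s


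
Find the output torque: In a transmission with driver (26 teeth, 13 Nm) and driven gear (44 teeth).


Given: N1 = 26, N2 = 44, T1 = 13 Nm
Using T2/T1 = N2/N1
T2 = T1 * N2 / N1
T2 = 13 * 44 / 26
T2 = 572 / 26
T2 = 22 Nm

22 Nm


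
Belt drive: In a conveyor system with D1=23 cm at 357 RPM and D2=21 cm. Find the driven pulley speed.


Given: D1 = 23 cm, w1 = 357 RPM, D2 = 21 cm
Using D1*w1 = D2*w2
w2 = D1*w1 / D2
w2 = 23*357 / 21
w2 = 8211 / 21
w2 = 391 RPM

391 RPM


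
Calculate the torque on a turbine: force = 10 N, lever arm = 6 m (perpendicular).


Given: F = 10 N, r = 6 m, angle = 90 deg (perpendicular)
Using tau = F * r * sin(90)
sin(90) = 1
tau = 10 * 6 * 1
tau = 60 Nm

60 Nm


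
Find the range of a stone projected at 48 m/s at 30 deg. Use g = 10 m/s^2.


Given: v0 = 48 m/s, theta = 30 deg, g = 10 m/s^2
sin(2*30) = sin(60) = sqrt(3)/2
Using R = v0^2 * sin(2*theta) / g
R = 48^2 * (sqrt(3)/2) / 10
R = 2304 * sqrt(3) / 20
R = 576/5*sqrt(3) m

576/5*sqrt(3) m


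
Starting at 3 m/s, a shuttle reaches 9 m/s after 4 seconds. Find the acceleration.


Given: initial velocity v0 = 3 m/s, final velocity v = 9 m/s, time t = 4 s
Using a = (v - v0) / t
a = (9 - 3) / 4
a = 6 / 4
a = 3/2 m/s^2

3/2 m/s^2


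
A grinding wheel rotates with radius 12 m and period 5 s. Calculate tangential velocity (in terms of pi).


Given: radius r = 12 m, period T = 5 s
Using v = 2*pi*r / T
v = 2*pi*12 / 5
v = 24*pi / 5
v = 24/5*pi m/s

24/5*pi m/s


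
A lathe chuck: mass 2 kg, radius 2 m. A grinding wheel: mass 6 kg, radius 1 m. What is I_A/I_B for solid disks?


Given: M1=2 kg, R1=2 m, M2=6 kg, R2=1 m
For a disk: I = (1/2)*M*R^2, so I_A/I_B = (M1*R1^2)/(M2*R2^2)
M1*R1^2 = 2*4 = 8
M2*R2^2 = 6*1 = 6
I_A/I_B = 8/6 = 4/3

4/3


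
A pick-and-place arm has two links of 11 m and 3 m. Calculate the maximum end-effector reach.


Given: L1 = 11 m, L2 = 3 m
For a 2-link planar arm, max reach = L1 + L2 (fully extended)
Max reach = 11 + 3
Max reach = 14 m

14 m


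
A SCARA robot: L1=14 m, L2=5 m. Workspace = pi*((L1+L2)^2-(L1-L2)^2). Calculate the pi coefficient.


Given: L1 = 14, L2 = 5
(L1+L2)^2 = (19)^2 = 361
(L1-L2)^2 = (9)^2 = 81
Difference = 361 - 81 = 280
This equals 4*L1*L2 = 4*14*5 = 280
Workspace area = 280*pi

280


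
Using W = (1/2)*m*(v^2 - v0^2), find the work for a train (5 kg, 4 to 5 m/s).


Given: m = 5 kg, v0 = 4 m/s, v = 5 m/s
Using W = (1/2)*m*(v^2 - v0^2)
v^2 = 5^2 = 25
v0^2 = 4^2 = 16
v^2 - v0^2 = 25 - 16 = 9
W = (1/2)*5*9 = 45/2 J

45/2 J


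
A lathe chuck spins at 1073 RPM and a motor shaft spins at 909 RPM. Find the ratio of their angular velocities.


Given: RPM_A = 1073, RPM_B = 909
omega = 2*pi*RPM/60, so omega_A/omega_B = RPM_A / RPM_B
omega_A/omega_B = 1073 / 909
omega_A/omega_B = 1073/909

1073/909


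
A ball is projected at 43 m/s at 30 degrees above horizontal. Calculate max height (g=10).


Given: v0 = 43 m/s, theta = 30 deg, g = 10 m/s^2
sin^2(30) = 1/4
Using H = v0^2 * sin^2(theta) / (2*g)
H = 43^2 * 1/4 / (2*10)
H = 1849 * 1/4 / 20
H = 1849/4 / 20
H = 1849/80 m

1849/80 m


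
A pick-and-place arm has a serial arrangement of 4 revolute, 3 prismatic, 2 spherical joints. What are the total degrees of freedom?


Given: serial robot with 4 revolute, 3 prismatic, 2 spherical joints
DOF contribution per joint type: revolute=1, prismatic=1, spherical=3, fixed=0
DOF = 4*1 + 3*1 + 2*3
DOF = 13

13


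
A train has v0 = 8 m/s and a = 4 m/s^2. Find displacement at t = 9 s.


Given: v0 = 8 m/s, a = 4 m/s^2, t = 9 s
Using s = v0*t + (1/2)*a*t^2
s = 8*9 + (1/2)*4*9^2
s = 72 + (1/2)*324
s = 72 + 162
s = 234

234 m


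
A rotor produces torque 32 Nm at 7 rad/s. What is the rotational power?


Given: tau = 32 Nm, omega = 7 rad/s
Using P = tau * omega
P = 32 * 7
P = 224 W

224 W


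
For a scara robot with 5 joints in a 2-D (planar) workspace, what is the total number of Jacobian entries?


Given: task space dimension = 2, joints = 5
Jacobian is a 2 x 5 matrix
Total entries = rows * columns
Total = 2 * 5
Total = 10

10


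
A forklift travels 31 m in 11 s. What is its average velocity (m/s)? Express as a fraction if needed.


Given: distance d = 31 m, time t = 11 s
Using v = d / t
v = 31 / 11
v = 31/11 m/s

31/11 m/s


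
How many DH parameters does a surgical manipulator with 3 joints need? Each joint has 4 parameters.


Given: 3 joints, 4 DH parameters per joint (d, theta, a, alpha)
Total DH parameters = number_of_joints * 4
Total = 3 * 4
Total = 12

12


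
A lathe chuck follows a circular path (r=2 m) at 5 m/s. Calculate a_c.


Given: v = 5 m/s, r = 2 m
Using a_c = v^2 / r
a_c = 5^2 / 2
a_c = 25 / 2
a_c = 25/2 m/s^2

25/2 m/s^2


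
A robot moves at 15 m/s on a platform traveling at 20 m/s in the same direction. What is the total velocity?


Given: object velocity = 15 m/s, platform velocity = 20 m/s (same direction)
Using classical velocity addition: v_total = v_object + v_platform
v_total = 15 + 20
v_total = 35 m/s

35 m/s


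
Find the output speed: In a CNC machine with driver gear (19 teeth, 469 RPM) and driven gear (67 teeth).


Given: N1 = 19 teeth, w1 = 469 RPM, N2 = 67 teeth
Using N1*w1 = N2*w2
w2 = N1*w1 / N2
w2 = 19*469 / 67
w2 = 8911 / 67
w2 = 133 RPM

133 RPM


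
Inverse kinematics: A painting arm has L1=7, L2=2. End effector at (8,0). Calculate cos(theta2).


Given: L1 = 7, L2 = 2, target (x, y) = (8, 0)
Using cos(theta2) = (x^2 + y^2 - L1^2 - L2^2) / (2*L1*L2)
x^2 + y^2 = 8^2 + 0 = 64
L1^2 + L2^2 = 49 + 4 = 53
Numerator = 64 - 53 = 11
Denominator = 2*7*2 = 28
cos(theta2) = 11/28 = 11/28

11/28


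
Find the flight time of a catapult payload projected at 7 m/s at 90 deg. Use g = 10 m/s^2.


Given: v0 = 7 m/s, theta = 90 deg, g = 10 m/s^2
sin(90) = 1
Using T = 2*v0*sin(theta) / g
T = 2*7*1 / 10
T = 14 / 10
T = 7/5 s

7/5 s


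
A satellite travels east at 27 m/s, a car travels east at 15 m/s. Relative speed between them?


Given: v_A = 27 m/s east, v_B = 15 m/s east
Both move in the same direction; relative speed = |v_A - v_B|
|27 - 15| = |12|
= 12 m/s

12 m/s


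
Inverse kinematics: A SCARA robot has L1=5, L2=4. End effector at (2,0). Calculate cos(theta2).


Given: L1 = 5, L2 = 4, target (x, y) = (2, 0)
Using cos(theta2) = (x^2 + y^2 - L1^2 - L2^2) / (2*L1*L2)
x^2 + y^2 = 2^2 + 0 = 4
L1^2 + L2^2 = 25 + 16 = 41
Numerator = 4 - 41 = -37
Denominator = 2*5*4 = 40
cos(theta2) = -37/40 = -37/40

-37/40


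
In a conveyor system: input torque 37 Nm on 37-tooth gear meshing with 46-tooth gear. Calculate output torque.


Given: N1 = 37, N2 = 46, T1 = 37 Nm
Using T2/T1 = N2/N1
T2 = T1 * N2 / N1
T2 = 37 * 46 / 37
T2 = 1702 / 37
T2 = 46 Nm

46 Nm


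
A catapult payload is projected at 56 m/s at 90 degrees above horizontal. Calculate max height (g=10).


Given: v0 = 56 m/s, theta = 90 deg, g = 10 m/s^2
sin^2(90) = 1
Using H = v0^2 * sin^2(theta) / (2*g)
H = 56^2 * 1 / (2*10)
H = 3136 * 1 / 20
H = 3136 / 20
H = 784/5 m

784/5 m


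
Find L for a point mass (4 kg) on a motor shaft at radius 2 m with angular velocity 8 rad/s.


Given: m = 4 kg, r = 2 m, omega = 8 rad/s
For a point mass: I = m*r^2
I = 4*2^2 = 4*4 = 16
L = I*omega = 16*8
L = 128 kg*m^2/s

128 kg*m^2/s


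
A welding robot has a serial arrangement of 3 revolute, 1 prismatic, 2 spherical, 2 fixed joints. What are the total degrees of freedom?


Given: serial robot with 3 revolute, 1 prismatic, 2 spherical, 2 fixed joints
DOF contribution per joint type: revolute=1, prismatic=1, spherical=3, fixed=0
DOF = 3*1 + 1*1 + 2*3 + 2*0
DOF = 10

10


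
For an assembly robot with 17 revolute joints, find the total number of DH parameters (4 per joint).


Given: 17 joints, 4 DH parameters per joint (d, theta, a, alpha)
Total DH parameters = number_of_joints * 4
Total = 17 * 4
Total = 68

68


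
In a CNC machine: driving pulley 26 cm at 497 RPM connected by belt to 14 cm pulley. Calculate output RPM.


Given: D1 = 26 cm, w1 = 497 RPM, D2 = 14 cm
Using D1*w1 = D2*w2
w2 = D1*w1 / D2
w2 = 26*497 / 14
w2 = 12922 / 14
w2 = 923 RPM

923 RPM


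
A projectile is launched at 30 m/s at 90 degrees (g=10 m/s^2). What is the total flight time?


Given: v0 = 30 m/s, theta = 90 deg, g = 10 m/s^2
sin(90) = 1
Using T = 2*v0*sin(theta) / g
T = 2*30*1 / 10
T = 60 / 10
T = 6 s

6 s


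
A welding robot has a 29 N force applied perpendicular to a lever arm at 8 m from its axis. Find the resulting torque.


Given: F = 29 N, r = 8 m, angle = 90 deg (perpendicular)
Using tau = F * r * sin(90)
sin(90) = 1
tau = 29 * 8 * 1
tau = 232 Nm

232 Nm


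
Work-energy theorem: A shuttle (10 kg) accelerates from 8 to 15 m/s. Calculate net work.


Given: m = 10 kg, v0 = 8 m/s, v = 15 m/s
Using W = (1/2)*m*(v^2 - v0^2)
v^2 = 15^2 = 225
v0^2 = 8^2 = 64
v^2 - v0^2 = 225 - 64 = 161
W = (1/2)*10*161 = 805 J

805 J


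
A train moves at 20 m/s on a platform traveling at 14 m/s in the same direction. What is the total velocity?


Given: object velocity = 20 m/s, platform velocity = 14 m/s (same direction)
Using classical velocity addition: v_total = v_object + v_platform
v_total = 20 + 14
v_total = 34 m/s

34 m/s


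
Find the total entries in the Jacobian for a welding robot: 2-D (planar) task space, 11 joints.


Given: task space dimension = 2, joints = 11
Jacobian is a 2 x 11 matrix
Total entries = rows * columns
Total = 2 * 11
Total = 22

22


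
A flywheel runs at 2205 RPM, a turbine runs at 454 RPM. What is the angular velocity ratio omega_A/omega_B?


Given: RPM_A = 2205, RPM_B = 454
omega = 2*pi*RPM/60, so omega_A/omega_B = RPM_A / RPM_B
omega_A/omega_B = 2205 / 454
omega_A/omega_B = 2205/454

2205/454


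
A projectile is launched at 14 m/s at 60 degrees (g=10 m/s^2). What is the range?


Given: v0 = 14 m/s, theta = 60 deg, g = 10 m/s^2
sin(2*60) = sin(120) = sqrt(3)/2
Using R = v0^2 * sin(2*theta) / g
R = 14^2 * (sqrt(3)/2) / 10
R = 196 * sqrt(3) / 20
R = 49/5*sqrt(3) m

49/5*sqrt(3) m


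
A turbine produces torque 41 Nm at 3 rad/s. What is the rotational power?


Given: tau = 41 Nm, omega = 3 rad/s
Using P = tau * omega
P = 41 * 3
P = 123 W

123 W


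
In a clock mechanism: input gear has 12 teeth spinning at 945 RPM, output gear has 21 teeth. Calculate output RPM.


Given: N1 = 12 teeth, w1 = 945 RPM, N2 = 21 teeth
Using N1*w1 = N2*w2
w2 = N1*w1 / N2
w2 = 12*945 / 21
w2 = 11340 / 21
w2 = 540 RPM

540 RPM


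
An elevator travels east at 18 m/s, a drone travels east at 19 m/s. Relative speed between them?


Given: v_A = 18 m/s east, v_B = 19 m/s east
Both move in the same direction; relative speed = |v_A - v_B|
|18 - 19| = |-1|
= 1 m/s

1 m/s


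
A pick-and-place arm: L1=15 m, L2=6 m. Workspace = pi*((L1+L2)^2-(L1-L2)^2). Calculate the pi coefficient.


Given: L1 = 15, L2 = 6
(L1+L2)^2 = (21)^2 = 441
(L1-L2)^2 = (9)^2 = 81
Difference = 441 - 81 = 360
This equals 4*L1*L2 = 4*15*6 = 360
Workspace area = 360*pi

360


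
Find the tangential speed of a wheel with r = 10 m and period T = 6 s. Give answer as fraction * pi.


Given: radius r = 10 m, period T = 6 s
Using v = 2*pi*r / T
v = 2*pi*10 / 6
v = 20*pi / 6
v = 10/3*pi m/s

10/3*pi m/s


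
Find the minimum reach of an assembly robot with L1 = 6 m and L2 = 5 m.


Given: L1 = 6 m, L2 = 5 m
For a 2-link planar arm, min reach = |L1 - L2| (second link folded back)
Min reach = |6 - 5|
Min reach = 1 m

1 m


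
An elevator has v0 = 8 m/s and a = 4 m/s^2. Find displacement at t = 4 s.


Given: v0 = 8 m/s, a = 4 m/s^2, t = 4 s
Using s = v0*t + (1/2)*a*t^2
s = 8*4 + (1/2)*4*4^2
s = 32 + (1/2)*64
s = 32 + 32
s = 64

64 m


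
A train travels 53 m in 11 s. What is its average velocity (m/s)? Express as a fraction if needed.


Given: distance d = 53 m, time t = 11 s
Using v = d / t
v = 53 / 11
v = 53/11 m/s

53/11 m/s


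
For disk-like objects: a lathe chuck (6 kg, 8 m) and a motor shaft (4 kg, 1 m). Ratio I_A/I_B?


Given: M1=6 kg, R1=8 m, M2=4 kg, R2=1 m
For a disk: I = (1/2)*M*R^2, so I_A/I_B = (M1*R1^2)/(M2*R2^2)
M1*R1^2 = 6*64 = 384
M2*R2^2 = 4*1 = 4
I_A/I_B = 384/4 = 96

96


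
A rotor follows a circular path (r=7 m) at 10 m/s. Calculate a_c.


Given: v = 10 m/s, r = 7 m
Using a_c = v^2 / r
a_c = 10^2 / 7
a_c = 100 / 7
a_c = 100/7 m/s^2

100/7 m/s^2


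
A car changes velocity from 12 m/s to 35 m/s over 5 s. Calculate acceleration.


Given: initial velocity v0 = 12 m/s, final velocity v = 35 m/s, time t = 5 s
Using a = (v - v0) / t
a = (35 - 12) / 5
a = 23 / 5
a = 23/5 m/s^2

23/5 m/s^2


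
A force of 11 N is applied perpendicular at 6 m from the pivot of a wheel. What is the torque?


Given: F = 11 N, r = 6 m, angle = 90 deg (perpendicular)
Using tau = F * r * sin(90)
sin(90) = 1
tau = 11 * 6 * 1
tau = 66 Nm

66 Nm


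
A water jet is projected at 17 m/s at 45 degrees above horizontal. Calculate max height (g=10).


Given: v0 = 17 m/s, theta = 45 deg, g = 10 m/s^2
sin^2(45) = 1/2
Using H = v0^2 * sin^2(theta) / (2*g)
H = 17^2 * 1/2 / (2*10)
H = 289 * 1/2 / 20
H = 289/2 / 20
H = 289/40 m

289/40 m


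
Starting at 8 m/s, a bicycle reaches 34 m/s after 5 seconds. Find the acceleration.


Given: initial velocity v0 = 8 m/s, final velocity v = 34 m/s, time t = 5 s
Using a = (v - v0) / t
a = (34 - 8) / 5
a = 26 / 5
a = 26/5 m/s^2

26/5 m/s^2


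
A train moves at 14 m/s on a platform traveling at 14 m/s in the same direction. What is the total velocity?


Given: object velocity = 14 m/s, platform velocity = 14 m/s (same direction)
Using classical velocity addition: v_total = v_object + v_platform
v_total = 14 + 14
v_total = 28 m/s

28 m/s


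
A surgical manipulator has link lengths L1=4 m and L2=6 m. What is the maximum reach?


Given: L1 = 4 m, L2 = 6 m
For a 2-link planar arm, max reach = L1 + L2 (fully extended)
Max reach = 4 + 6
Max reach = 10 m

10 m


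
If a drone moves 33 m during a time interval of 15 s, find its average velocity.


Given: distance d = 33 m, time t = 15 s
Using v = d / t
v = 33 / 15
v = 11/5 m/s

11/5 m/s


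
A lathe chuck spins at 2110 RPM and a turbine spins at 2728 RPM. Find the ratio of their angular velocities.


Given: RPM_A = 2110, RPM_B = 2728
omega = 2*pi*RPM/60, so omega_A/omega_B = RPM_A / RPM_B
omega_A/omega_B = 2110 / 2728
omega_A/omega_B = 1055/1364

1055/1364


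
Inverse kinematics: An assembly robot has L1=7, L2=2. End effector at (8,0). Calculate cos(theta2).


Given: L1 = 7, L2 = 2, target (x, y) = (8, 0)
Using cos(theta2) = (x^2 + y^2 - L1^2 - L2^2) / (2*L1*L2)
x^2 + y^2 = 8^2 + 0 = 64
L1^2 + L2^2 = 49 + 4 = 53
Numerator = 64 - 53 = 11
Denominator = 2*7*2 = 28
cos(theta2) = 11/28 = 11/28

11/28


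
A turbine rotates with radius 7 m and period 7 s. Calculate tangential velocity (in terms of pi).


Given: radius r = 7 m, period T = 7 s
Using v = 2*pi*r / T
v = 2*pi*7 / 7
v = 14*pi / 7
v = 2*pi m/s

2*pi m/s


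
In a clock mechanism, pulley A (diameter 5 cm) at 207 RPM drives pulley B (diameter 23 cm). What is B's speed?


Given: D1 = 5 cm, w1 = 207 RPM, D2 = 23 cm
Using D1*w1 = D2*w2
w2 = D1*w1 / D2
w2 = 5*207 / 23
w2 = 1035 / 23
w2 = 45 RPM

45 RPM


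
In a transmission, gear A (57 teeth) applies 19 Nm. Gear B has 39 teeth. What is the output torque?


Given: N1 = 57, N2 = 39, T1 = 19 Nm
Using T2/T1 = N2/N1
T2 = T1 * N2 / N1
T2 = 19 * 39 / 57
T2 = 741 / 57
T2 = 13 Nm

13 Nm


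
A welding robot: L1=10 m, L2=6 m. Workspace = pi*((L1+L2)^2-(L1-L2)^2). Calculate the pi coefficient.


Given: L1 = 10, L2 = 6
(L1+L2)^2 = (16)^2 = 256
(L1-L2)^2 = (4)^2 = 16
Difference = 256 - 16 = 240
This equals 4*L1*L2 = 4*10*6 = 240
Workspace area = 240*pi

240


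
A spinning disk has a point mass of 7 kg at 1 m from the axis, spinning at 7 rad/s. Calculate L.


Given: m = 7 kg, r = 1 m, omega = 7 rad/s
For a point mass: I = m*r^2
I = 7*1^2 = 7*1 = 7
L = I*omega = 7*7
L = 49 kg*m^2/s

49 kg*m^2/s


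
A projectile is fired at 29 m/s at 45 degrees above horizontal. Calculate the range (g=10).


Given: v0 = 29 m/s, theta = 45 deg, g = 10 m/s^2
sin(2*45) = sin(90) = 1
Using R = v0^2 * sin(2*theta) / g
R = 29^2 * 1 / 10
R = 841 / 10
R = 841/10 m

841/10 m


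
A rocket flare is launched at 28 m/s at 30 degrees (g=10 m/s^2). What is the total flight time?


Given: v0 = 28 m/s, theta = 30 deg, g = 10 m/s^2
sin(30) = 1/2
Using T = 2*v0*sin(theta) / g
T = 2*28*1/2 / 10
T = 28 / 10
T = 14/5 s

14/5 s


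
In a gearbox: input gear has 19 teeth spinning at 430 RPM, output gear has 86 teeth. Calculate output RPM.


Given: N1 = 19 teeth, w1 = 430 RPM, N2 = 86 teeth
Using N1*w1 = N2*w2
w2 = N1*w1 / N2
w2 = 19*430 / 86
w2 = 8170 / 86
w2 = 95 RPM

95 RPM


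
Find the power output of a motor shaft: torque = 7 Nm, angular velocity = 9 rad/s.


Given: tau = 7 Nm, omega = 9 rad/s
Using P = tau * omega
P = 7 * 9
P = 63 W

63 W


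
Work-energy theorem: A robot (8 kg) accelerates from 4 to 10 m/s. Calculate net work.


Given: m = 8 kg, v0 = 4 m/s, v = 10 m/s
Using W = (1/2)*m*(v^2 - v0^2)
v^2 = 10^2 = 100
v0^2 = 4^2 = 16
v^2 - v0^2 = 100 - 16 = 84
W = (1/2)*8*84 = 336 J

336 J


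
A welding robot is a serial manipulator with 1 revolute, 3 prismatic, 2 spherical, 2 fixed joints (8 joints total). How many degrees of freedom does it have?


Given: serial robot with 1 revolute, 3 prismatic, 2 spherical, 2 fixed joints
DOF contribution per joint type: revolute=1, prismatic=1, spherical=3, fixed=0
DOF = 1*1 + 3*1 + 2*3 + 2*0
DOF = 10

10


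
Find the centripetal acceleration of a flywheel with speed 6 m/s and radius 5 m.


Given: v = 6 m/s, r = 5 m
Using a_c = v^2 / r
a_c = 6^2 / 5
a_c = 36 / 5
a_c = 36/5 m/s^2

36/5 m/s^2


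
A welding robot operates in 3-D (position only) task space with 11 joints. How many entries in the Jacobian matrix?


Given: task space dimension = 3, joints = 11
Jacobian is a 3 x 11 matrix
Total entries = rows * columns
Total = 3 * 11
Total = 33

33


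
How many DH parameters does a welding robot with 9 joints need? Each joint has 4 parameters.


Given: 9 joints, 4 DH parameters per joint (d, theta, a, alpha)
Total DH parameters = number_of_joints * 4
Total = 9 * 4
Total = 36

36


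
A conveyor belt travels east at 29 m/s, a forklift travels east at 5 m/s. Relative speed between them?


Given: v_A = 29 m/s east, v_B = 5 m/s east
Both move in the same direction; relative speed = |v_A - v_B|
|29 - 5| = |24|
= 24 m/s

24 m/s


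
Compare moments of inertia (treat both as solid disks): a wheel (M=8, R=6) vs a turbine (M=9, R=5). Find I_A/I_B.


Given: M1=8 kg, R1=6 m, M2=9 kg, R2=5 m
For a disk: I = (1/2)*M*R^2, so I_A/I_B = (M1*R1^2)/(M2*R2^2)
M1*R1^2 = 8*36 = 288
M2*R2^2 = 9*25 = 225
I_A/I_B = 288/225 = 32/25

32/25


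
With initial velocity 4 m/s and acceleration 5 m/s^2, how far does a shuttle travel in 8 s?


Given: v0 = 4 m/s, a = 5 m/s^2, t = 8 s
Using s = v0*t + (1/2)*a*t^2
s = 4*8 + (1/2)*5*8^2
s = 32 + (1/2)*320
s = 32 + 160
s = 192

192 m


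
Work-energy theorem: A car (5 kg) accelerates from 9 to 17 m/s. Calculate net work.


Given: m = 5 kg, v0 = 9 m/s, v = 17 m/s
Using W = (1/2)*m*(v^2 - v0^2)
v^2 = 17^2 = 289
v0^2 = 9^2 = 81
v^2 - v0^2 = 289 - 81 = 208
W = (1/2)*5*208 = 520 J

520 J


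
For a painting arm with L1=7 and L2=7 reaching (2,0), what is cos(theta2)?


Given: L1 = 7, L2 = 7, target (x, y) = (2, 0)
Using cos(theta2) = (x^2 + y^2 - L1^2 - L2^2) / (2*L1*L2)
x^2 + y^2 = 2^2 + 0 = 4
L1^2 + L2^2 = 49 + 49 = 98
Numerator = 4 - 98 = -94
Denominator = 2*7*7 = 98
cos(theta2) = -94/98 = -47/49

-47/49


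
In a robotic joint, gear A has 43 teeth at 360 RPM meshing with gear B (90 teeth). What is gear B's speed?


Given: N1 = 43 teeth, w1 = 360 RPM, N2 = 90 teeth
Using N1*w1 = N2*w2
w2 = N1*w1 / N2
w2 = 43*360 / 90
w2 = 15480 / 90
w2 = 172 RPM

172 RPM


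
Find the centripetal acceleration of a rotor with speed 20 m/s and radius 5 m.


Given: v = 20 m/s, r = 5 m
Using a_c = v^2 / r
a_c = 20^2 / 5
a_c = 400 / 5
a_c = 80 m/s^2

80 m/s^2


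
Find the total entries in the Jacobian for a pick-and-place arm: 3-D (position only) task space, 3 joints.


Given: task space dimension = 3, joints = 3
Jacobian is a 3 x 3 matrix
Total entries = rows * columns
Total = 3 * 3
Total = 9

9


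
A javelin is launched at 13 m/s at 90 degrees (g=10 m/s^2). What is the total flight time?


Given: v0 = 13 m/s, theta = 90 deg, g = 10 m/s^2
sin(90) = 1
Using T = 2*v0*sin(theta) / g
T = 2*13*1 / 10
T = 26 / 10
T = 13/5 s

13/5 s


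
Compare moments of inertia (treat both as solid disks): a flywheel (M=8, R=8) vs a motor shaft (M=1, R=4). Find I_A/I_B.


Given: M1=8 kg, R1=8 m, M2=1 kg, R2=4 m
For a disk: I = (1/2)*M*R^2, so I_A/I_B = (M1*R1^2)/(M2*R2^2)
M1*R1^2 = 8*64 = 512
M2*R2^2 = 1*16 = 16
I_A/I_B = 512/16 = 32

32


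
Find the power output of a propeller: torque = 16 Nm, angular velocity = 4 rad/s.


Given: tau = 16 Nm, omega = 4 rad/s
Using P = tau * omega
P = 16 * 4
P = 64 W

64 W


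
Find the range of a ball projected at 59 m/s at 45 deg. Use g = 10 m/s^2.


Given: v0 = 59 m/s, theta = 45 deg, g = 10 m/s^2
sin(2*45) = sin(90) = 1
Using R = v0^2 * sin(2*theta) / g
R = 59^2 * 1 / 10
R = 3481 / 10
R = 3481/10 m

3481/10 m


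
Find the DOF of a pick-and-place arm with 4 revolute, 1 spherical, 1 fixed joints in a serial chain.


Given: serial robot with 4 revolute, 1 spherical, 1 fixed joints
DOF contribution per joint type: revolute=1, prismatic=1, spherical=3, fixed=0
DOF = 4*1 + 1*3 + 1*0
DOF = 7

7


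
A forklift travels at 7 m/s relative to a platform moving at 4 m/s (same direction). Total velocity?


Given: object velocity = 7 m/s, platform velocity = 4 m/s (same direction)
Using classical velocity addition: v_total = v_object + v_platform
v_total = 7 + 4
v_total = 11 m/s

11 m/s


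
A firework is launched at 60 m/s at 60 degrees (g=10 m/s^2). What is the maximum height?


Given: v0 = 60 m/s, theta = 60 deg, g = 10 m/s^2
sin^2(60) = 3/4
Using H = v0^2 * sin^2(theta) / (2*g)
H = 60^2 * 3/4 / (2*10)
H = 3600 * 3/4 / 20
H = 2700 / 20
H = 135 m

135 m


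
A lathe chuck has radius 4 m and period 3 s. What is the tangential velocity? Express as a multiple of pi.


Given: radius r = 4 m, period T = 3 s
Using v = 2*pi*r / T
v = 2*pi*4 / 3
v = 8*pi / 3
v = 8/3*pi m/s

8/3*pi m/s


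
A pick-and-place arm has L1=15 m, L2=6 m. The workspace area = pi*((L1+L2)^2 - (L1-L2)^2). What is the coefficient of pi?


Given: L1 = 15, L2 = 6
(L1+L2)^2 = (21)^2 = 441
(L1-L2)^2 = (9)^2 = 81
Difference = 441 - 81 = 360
This equals 4*L1*L2 = 4*15*6 = 360
Workspace area = 360*pi

360


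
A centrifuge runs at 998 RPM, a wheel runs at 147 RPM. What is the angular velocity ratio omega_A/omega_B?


Given: RPM_A = 998, RPM_B = 147
omega = 2*pi*RPM/60, so omega_A/omega_B = RPM_A / RPM_B
omega_A/omega_B = 998 / 147
omega_A/omega_B = 998/147

998/147


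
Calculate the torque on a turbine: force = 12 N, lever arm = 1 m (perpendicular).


Given: F = 12 N, r = 1 m, angle = 90 deg (perpendicular)
Using tau = F * r * sin(90)
sin(90) = 1
tau = 12 * 1 * 1
tau = 12 Nm

12 Nm


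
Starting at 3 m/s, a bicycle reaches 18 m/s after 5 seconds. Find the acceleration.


Given: initial velocity v0 = 3 m/s, final velocity v = 18 m/s, time t = 5 s
Using a = (v - v0) / t
a = (18 - 3) / 5
a = 15 / 5
a = 3 m/s^2

3 m/s^2


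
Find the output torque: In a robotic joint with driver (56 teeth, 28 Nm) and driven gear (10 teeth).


Given: N1 = 56, N2 = 10, T1 = 28 Nm
Using T2/T1 = N2/N1
T2 = T1 * N2 / N1
T2 = 28 * 10 / 56
T2 = 280 / 56
T2 = 5 Nm

5 Nm


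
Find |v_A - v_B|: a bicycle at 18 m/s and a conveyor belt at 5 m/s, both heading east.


Given: v_A = 18 m/s east, v_B = 5 m/s east
Both move in the same direction; relative speed = |v_A - v_B|
|18 - 5| = |13|
= 13 m/s

13 m/s


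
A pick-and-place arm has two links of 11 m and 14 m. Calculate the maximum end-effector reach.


Given: L1 = 11 m, L2 = 14 m
For a 2-link planar arm, max reach = L1 + L2 (fully extended)
Max reach = 11 + 14
Max reach = 25 m

25 m


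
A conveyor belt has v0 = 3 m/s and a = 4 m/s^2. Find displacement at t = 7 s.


Given: v0 = 3 m/s, a = 4 m/s^2, t = 7 s
Using s = v0*t + (1/2)*a*t^2
s = 3*7 + (1/2)*4*7^2
s = 21 + (1/2)*196
s = 21 + 98
s = 119

119 m


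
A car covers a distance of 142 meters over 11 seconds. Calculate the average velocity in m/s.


Given: distance d = 142 m, time t = 11 s
Using v = d / t
v = 142 / 11
v = 142/11 m/s

142/11 m/s


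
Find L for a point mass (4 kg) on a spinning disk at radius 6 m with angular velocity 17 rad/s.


Given: m = 4 kg, r = 6 m, omega = 17 rad/s
For a point mass: I = m*r^2
I = 4*6^2 = 4*36 = 144
L = I*omega = 144*17
L = 2448 kg*m^2/s

2448 kg*m^2/s


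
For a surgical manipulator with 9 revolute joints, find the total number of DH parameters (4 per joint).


Given: 9 joints, 4 DH parameters per joint (d, theta, a, alpha)
Total DH parameters = number_of_joints * 4
Total = 9 * 4
Total = 36

36


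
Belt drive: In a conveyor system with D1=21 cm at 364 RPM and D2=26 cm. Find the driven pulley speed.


Given: D1 = 21 cm, w1 = 364 RPM, D2 = 26 cm
Using D1*w1 = D2*w2
w2 = D1*w1 / D2
w2 = 21*364 / 26
w2 = 7644 / 26
w2 = 294 RPM

294 RPM


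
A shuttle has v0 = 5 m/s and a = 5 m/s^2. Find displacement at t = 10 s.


Given: v0 = 5 m/s, a = 5 m/s^2, t = 10 s
Using s = v0*t + (1/2)*a*t^2
s = 5*10 + (1/2)*5*10^2
s = 50 + (1/2)*500
s = 50 + 250
s = 300

300 m


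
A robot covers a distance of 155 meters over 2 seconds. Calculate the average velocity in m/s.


Given: distance d = 155 m, time t = 2 s
Using v = d / t
v = 155 / 2
v = 155/2 m/s

155/2 m/s


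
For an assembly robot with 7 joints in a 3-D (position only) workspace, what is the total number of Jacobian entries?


Given: task space dimension = 3, joints = 7
Jacobian is a 3 x 7 matrix
Total entries = rows * columns
Total = 3 * 7
Total = 21

21


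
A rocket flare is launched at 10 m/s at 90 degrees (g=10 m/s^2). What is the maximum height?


Given: v0 = 10 m/s, theta = 90 deg, g = 10 m/s^2
sin^2(90) = 1
Using H = v0^2 * sin^2(theta) / (2*g)
H = 10^2 * 1 / (2*10)
H = 100 * 1 / 20
H = 100 / 20
H = 5 m

5 m


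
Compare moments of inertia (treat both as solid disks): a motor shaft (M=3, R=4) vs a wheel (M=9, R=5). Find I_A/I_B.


Given: M1=3 kg, R1=4 m, M2=9 kg, R2=5 m
For a disk: I = (1/2)*M*R^2, so I_A/I_B = (M1*R1^2)/(M2*R2^2)
M1*R1^2 = 3*16 = 48
M2*R2^2 = 9*25 = 225
I_A/I_B = 48/225 = 16/75

16/75


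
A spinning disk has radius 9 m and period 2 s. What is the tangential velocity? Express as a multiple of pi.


Given: radius r = 9 m, period T = 2 s
Using v = 2*pi*r / T
v = 2*pi*9 / 2
v = 18*pi / 2
v = 9*pi m/s

9*pi m/s


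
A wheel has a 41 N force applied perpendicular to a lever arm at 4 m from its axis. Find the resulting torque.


Given: F = 41 N, r = 4 m, angle = 90 deg (perpendicular)
Using tau = F * r * sin(90)
sin(90) = 1
tau = 41 * 4 * 1
tau = 164 Nm

164 Nm


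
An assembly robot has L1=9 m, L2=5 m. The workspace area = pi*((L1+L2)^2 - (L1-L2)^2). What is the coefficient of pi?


Given: L1 = 9, L2 = 5
(L1+L2)^2 = (14)^2 = 196
(L1-L2)^2 = (4)^2 = 16
Difference = 196 - 16 = 180
This equals 4*L1*L2 = 4*9*5 = 180
Workspace area = 180*pi

180


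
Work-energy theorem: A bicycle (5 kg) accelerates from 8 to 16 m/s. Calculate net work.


Given: m = 5 kg, v0 = 8 m/s, v = 16 m/s
Using W = (1/2)*m*(v^2 - v0^2)
v^2 = 16^2 = 256
v0^2 = 8^2 = 64
v^2 - v0^2 = 256 - 64 = 192
W = (1/2)*5*192 = 480 J

480 J


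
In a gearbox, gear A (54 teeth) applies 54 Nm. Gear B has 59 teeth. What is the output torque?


Given: N1 = 54, N2 = 59, T1 = 54 Nm
Using T2/T1 = N2/N1
T2 = T1 * N2 / N1
T2 = 54 * 59 / 54
T2 = 3186 / 54
T2 = 59 Nm

59 Nm


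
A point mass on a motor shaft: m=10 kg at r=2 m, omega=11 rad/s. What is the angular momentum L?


Given: m = 10 kg, r = 2 m, omega = 11 rad/s
For a point mass: I = m*r^2
I = 10*2^2 = 10*4 = 40
L = I*omega = 40*11
L = 440 kg*m^2/s

440 kg*m^2/s


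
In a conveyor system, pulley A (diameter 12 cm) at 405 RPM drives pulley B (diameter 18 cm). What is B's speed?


Given: D1 = 12 cm, w1 = 405 RPM, D2 = 18 cm
Using D1*w1 = D2*w2
w2 = D1*w1 / D2
w2 = 12*405 / 18
w2 = 4860 / 18
w2 = 270 RPM

270 RPM


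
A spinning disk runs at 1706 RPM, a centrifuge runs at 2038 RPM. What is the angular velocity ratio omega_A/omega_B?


Given: RPM_A = 1706, RPM_B = 2038
omega = 2*pi*RPM/60, so omega_A/omega_B = RPM_A / RPM_B
omega_A/omega_B = 1706 / 2038
omega_A/omega_B = 853/1019

853/1019


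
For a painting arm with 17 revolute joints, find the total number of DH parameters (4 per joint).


Given: 17 joints, 4 DH parameters per joint (d, theta, a, alpha)
Total DH parameters = number_of_joints * 4
Total = 17 * 4
Total = 68

68


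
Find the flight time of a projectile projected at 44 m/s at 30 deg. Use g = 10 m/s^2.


Given: v0 = 44 m/s, theta = 30 deg, g = 10 m/s^2
sin(30) = 1/2
Using T = 2*v0*sin(theta) / g
T = 2*44*1/2 / 10
T = 44 / 10
T = 22/5 s

22/5 s


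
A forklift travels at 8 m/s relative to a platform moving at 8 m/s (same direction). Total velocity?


Given: object velocity = 8 m/s, platform velocity = 8 m/s (same direction)
Using classical velocity addition: v_total = v_object + v_platform
v_total = 8 + 8
v_total = 16 m/s

16 m/s


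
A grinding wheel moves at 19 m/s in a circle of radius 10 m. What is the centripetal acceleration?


Given: v = 19 m/s, r = 10 m
Using a_c = v^2 / r
a_c = 19^2 / 10
a_c = 361 / 10
a_c = 361/10 m/s^2

361/10 m/s^2


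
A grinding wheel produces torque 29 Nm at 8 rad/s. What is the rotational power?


Given: tau = 29 Nm, omega = 8 rad/s
Using P = tau * omega
P = 29 * 8
P = 232 W

232 W


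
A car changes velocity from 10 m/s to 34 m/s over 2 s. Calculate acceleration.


Given: initial velocity v0 = 10 m/s, final velocity v = 34 m/s, time t = 2 s
Using a = (v - v0) / t
a = (34 - 10) / 2
a = 24 / 2
a = 12 m/s^2

12 m/s^2


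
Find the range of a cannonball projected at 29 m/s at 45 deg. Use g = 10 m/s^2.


Given: v0 = 29 m/s, theta = 45 deg, g = 10 m/s^2
sin(2*45) = sin(90) = 1
Using R = v0^2 * sin(2*theta) / g
R = 29^2 * 1 / 10
R = 841 / 10
R = 841/10 m

841/10 m


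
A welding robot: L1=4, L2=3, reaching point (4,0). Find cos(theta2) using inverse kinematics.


Given: L1 = 4, L2 = 3, target (x, y) = (4, 0)
Using cos(theta2) = (x^2 + y^2 - L1^2 - L2^2) / (2*L1*L2)
x^2 + y^2 = 4^2 + 0 = 16
L1^2 + L2^2 = 16 + 9 = 25
Numerator = 16 - 25 = -9
Denominator = 2*4*3 = 24
cos(theta2) = -9/24 = -3/8

-3/8


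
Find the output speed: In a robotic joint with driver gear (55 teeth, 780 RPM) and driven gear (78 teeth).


Given: N1 = 55 teeth, w1 = 780 RPM, N2 = 78 teeth
Using N1*w1 = N2*w2
w2 = N1*w1 / N2
w2 = 55*780 / 78
w2 = 42900 / 78
w2 = 550 RPM

550 RPM


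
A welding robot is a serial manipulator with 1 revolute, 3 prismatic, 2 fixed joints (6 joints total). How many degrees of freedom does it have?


Given: serial robot with 1 revolute, 3 prismatic, 2 fixed joints
DOF contribution per joint type: revolute=1, prismatic=1, spherical=3, fixed=0
DOF = 1*1 + 3*1 + 2*0
DOF = 4

4


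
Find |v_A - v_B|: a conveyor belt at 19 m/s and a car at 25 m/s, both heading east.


Given: v_A = 19 m/s east, v_B = 25 m/s east
Both move in the same direction; relative speed = |v_A - v_B|
|19 - 25| = |-6|
= 6 m/s

6 m/s


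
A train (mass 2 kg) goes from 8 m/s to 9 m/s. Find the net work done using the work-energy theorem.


Given: m = 2 kg, v0 = 8 m/s, v = 9 m/s
Using W = (1/2)*m*(v^2 - v0^2)
v^2 = 9^2 = 81
v0^2 = 8^2 = 64
v^2 - v0^2 = 81 - 64 = 17
W = (1/2)*2*17 = 17 J

17 J


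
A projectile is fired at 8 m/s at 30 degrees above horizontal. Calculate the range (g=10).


Given: v0 = 8 m/s, theta = 30 deg, g = 10 m/s^2
sin(2*30) = sin(60) = sqrt(3)/2
Using R = v0^2 * sin(2*theta) / g
R = 8^2 * (sqrt(3)/2) / 10
R = 64 * sqrt(3) / 20
R = 16/5*sqrt(3) m

16/5*sqrt(3) m


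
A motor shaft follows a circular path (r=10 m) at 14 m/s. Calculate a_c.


Given: v = 14 m/s, r = 10 m
Using a_c = v^2 / r
a_c = 14^2 / 10
a_c = 196 / 10
a_c = 98/5 m/s^2

98/5 m/s^2


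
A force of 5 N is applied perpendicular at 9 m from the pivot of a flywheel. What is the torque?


Given: F = 5 N, r = 9 m, angle = 90 deg (perpendicular)
Using tau = F * r * sin(90)
sin(90) = 1
tau = 5 * 9 * 1
tau = 45 Nm

45 Nm


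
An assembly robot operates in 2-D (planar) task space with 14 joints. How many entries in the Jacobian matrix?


Given: task space dimension = 2, joints = 14
Jacobian is a 2 x 14 matrix
Total entries = rows * columns
Total = 2 * 14
Total = 28

28


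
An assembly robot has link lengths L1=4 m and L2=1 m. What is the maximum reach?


Given: L1 = 4 m, L2 = 1 m
For a 2-link planar arm, max reach = L1 + L2 (fully extended)
Max reach = 4 + 1
Max reach = 5 m

5 m


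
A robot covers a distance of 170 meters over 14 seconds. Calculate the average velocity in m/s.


Given: distance d = 170 m, time t = 14 s
Using v = d / t
v = 170 / 14
v = 85/7 m/s

85/7 m/s


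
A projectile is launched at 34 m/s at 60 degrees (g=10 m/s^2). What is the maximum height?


Given: v0 = 34 m/s, theta = 60 deg, g = 10 m/s^2
sin^2(60) = 3/4
Using H = v0^2 * sin^2(theta) / (2*g)
H = 34^2 * 3/4 / (2*10)
H = 1156 * 3/4 / 20
H = 867 / 20
H = 867/20 m

867/20 m


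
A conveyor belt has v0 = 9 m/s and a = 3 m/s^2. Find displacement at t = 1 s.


Given: v0 = 9 m/s, a = 3 m/s^2, t = 1 s
Using s = v0*t + (1/2)*a*t^2
s = 9*1 + (1/2)*3*1^2
s = 9 + (1/2)*3
s = 9 + 3/2
s = 21/2

21/2 m


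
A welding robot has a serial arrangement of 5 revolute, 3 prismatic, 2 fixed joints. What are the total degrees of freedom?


Given: serial robot with 5 revolute, 3 prismatic, 2 fixed joints
DOF contribution per joint type: revolute=1, prismatic=1, spherical=3, fixed=0
DOF = 5*1 + 3*1 + 2*0
DOF = 8

8


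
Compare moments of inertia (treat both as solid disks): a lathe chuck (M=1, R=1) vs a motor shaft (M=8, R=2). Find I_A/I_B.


Given: M1=1 kg, R1=1 m, M2=8 kg, R2=2 m
For a disk: I = (1/2)*M*R^2, so I_A/I_B = (M1*R1^2)/(M2*R2^2)
M1*R1^2 = 1*1 = 1
M2*R2^2 = 8*4 = 32
I_A/I_B = 1/32 = 1/32

1/32


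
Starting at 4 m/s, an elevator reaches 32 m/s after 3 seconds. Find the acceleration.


Given: initial velocity v0 = 4 m/s, final velocity v = 32 m/s, time t = 3 s
Using a = (v - v0) / t
a = (32 - 4) / 3
a = 28 / 3
a = 28/3 m/s^2

28/3 m/s^2


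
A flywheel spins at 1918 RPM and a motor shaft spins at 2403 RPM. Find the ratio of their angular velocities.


Given: RPM_A = 1918, RPM_B = 2403
omega = 2*pi*RPM/60, so omega_A/omega_B = RPM_A / RPM_B
omega_A/omega_B = 1918 / 2403
omega_A/omega_B = 1918/2403

1918/2403


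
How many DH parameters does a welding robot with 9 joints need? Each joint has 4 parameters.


Given: 9 joints, 4 DH parameters per joint (d, theta, a, alpha)
Total DH parameters = number_of_joints * 4
Total = 9 * 4
Total = 36

36


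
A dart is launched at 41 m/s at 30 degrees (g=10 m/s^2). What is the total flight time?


Given: v0 = 41 m/s, theta = 30 deg, g = 10 m/s^2
sin(30) = 1/2
Using T = 2*v0*sin(theta) / g
T = 2*41*1/2 / 10
T = 41 / 10
T = 41/10 s

41/10 s


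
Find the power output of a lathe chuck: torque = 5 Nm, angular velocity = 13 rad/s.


Given: tau = 5 Nm, omega = 13 rad/s
Using P = tau * omega
P = 5 * 13
P = 65 W

65 W


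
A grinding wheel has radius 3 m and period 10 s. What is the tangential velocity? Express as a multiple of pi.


Given: radius r = 3 m, period T = 10 s
Using v = 2*pi*r / T
v = 2*pi*3 / 10
v = 6*pi / 10
v = 3/5*pi m/s

3/5*pi m/s


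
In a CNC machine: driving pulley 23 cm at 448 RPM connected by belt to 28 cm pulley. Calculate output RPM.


Given: D1 = 23 cm, w1 = 448 RPM, D2 = 28 cm
Using D1*w1 = D2*w2
w2 = D1*w1 / D2
w2 = 23*448 / 28
w2 = 10304 / 28
w2 = 368 RPM

368 RPM


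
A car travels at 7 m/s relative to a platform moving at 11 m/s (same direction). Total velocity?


Given: object velocity = 7 m/s, platform velocity = 11 m/s (same direction)
Using classical velocity addition: v_total = v_object + v_platform
v_total = 7 + 11
v_total = 18 m/s

18 m/s


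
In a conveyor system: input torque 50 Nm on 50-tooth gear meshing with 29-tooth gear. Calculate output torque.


Given: N1 = 50, N2 = 29, T1 = 50 Nm
Using T2/T1 = N2/N1
T2 = T1 * N2 / N1
T2 = 50 * 29 / 50
T2 = 1450 / 50
T2 = 29 Nm

29 Nm


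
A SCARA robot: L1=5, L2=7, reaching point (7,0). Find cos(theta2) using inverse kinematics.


Given: L1 = 5, L2 = 7, target (x, y) = (7, 0)
Using cos(theta2) = (x^2 + y^2 - L1^2 - L2^2) / (2*L1*L2)
x^2 + y^2 = 7^2 + 0 = 49
L1^2 + L2^2 = 25 + 49 = 74
Numerator = 49 - 74 = -25
Denominator = 2*5*7 = 70
cos(theta2) = -25/70 = -5/14

-5/14


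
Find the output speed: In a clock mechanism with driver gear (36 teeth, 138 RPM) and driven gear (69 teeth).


Given: N1 = 36 teeth, w1 = 138 RPM, N2 = 69 teeth
Using N1*w1 = N2*w2
w2 = N1*w1 / N2
w2 = 36*138 / 69
w2 = 4968 / 69
w2 = 72 RPM

72 RPM


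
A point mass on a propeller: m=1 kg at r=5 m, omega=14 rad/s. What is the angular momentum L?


Given: m = 1 kg, r = 5 m, omega = 14 rad/s
For a point mass: I = m*r^2
I = 1*5^2 = 1*25 = 25
L = I*omega = 25*14
L = 350 kg*m^2/s

350 kg*m^2/s


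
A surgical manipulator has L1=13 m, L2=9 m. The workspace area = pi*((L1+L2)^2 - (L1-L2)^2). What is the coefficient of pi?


Given: L1 = 13, L2 = 9
(L1+L2)^2 = (22)^2 = 484
(L1-L2)^2 = (4)^2 = 16
Difference = 484 - 16 = 468
This equals 4*L1*L2 = 4*13*9 = 468
Workspace area = 468*pi

468


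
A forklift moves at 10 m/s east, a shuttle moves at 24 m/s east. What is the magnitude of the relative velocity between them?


Given: v_A = 10 m/s east, v_B = 24 m/s east
Both move in the same direction; relative speed = |v_A - v_B|
|10 - 24| = |-14|
= 14 m/s

14 m/s


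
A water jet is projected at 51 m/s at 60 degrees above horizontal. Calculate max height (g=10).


Given: v0 = 51 m/s, theta = 60 deg, g = 10 m/s^2
sin^2(60) = 3/4
Using H = v0^2 * sin^2(theta) / (2*g)
H = 51^2 * 3/4 / (2*10)
H = 2601 * 3/4 / 20
H = 7803/4 / 20
H = 7803/80 m

7803/80 m


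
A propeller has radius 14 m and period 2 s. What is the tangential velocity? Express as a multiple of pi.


Given: radius r = 14 m, period T = 2 s
Using v = 2*pi*r / T
v = 2*pi*14 / 2
v = 28*pi / 2
v = 14*pi m/s

14*pi m/s


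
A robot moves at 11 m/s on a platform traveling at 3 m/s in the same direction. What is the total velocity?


Given: object velocity = 11 m/s, platform velocity = 3 m/s (same direction)
Using classical velocity addition: v_total = v_object + v_platform
v_total = 11 + 3
v_total = 14 m/s

14 m/s
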